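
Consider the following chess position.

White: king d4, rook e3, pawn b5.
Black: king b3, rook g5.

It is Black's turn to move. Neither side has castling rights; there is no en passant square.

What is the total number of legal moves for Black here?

Black to move; king on b3.
In check: yes, from the white rook on e3.
Legal moves: Kb4, Ka4, Kc2, Kb2, Ka2.
Count: 5.

5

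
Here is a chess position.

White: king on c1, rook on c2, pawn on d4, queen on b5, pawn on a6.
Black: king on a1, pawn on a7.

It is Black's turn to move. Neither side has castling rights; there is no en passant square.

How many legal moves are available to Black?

0

Black to move; king on a1.
In check: no.
Legal moves: none.
Count: 0.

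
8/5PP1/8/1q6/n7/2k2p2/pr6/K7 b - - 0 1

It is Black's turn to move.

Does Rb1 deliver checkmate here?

After Rb1: white king on a1; in check: yes, from the black rook on b1.
White has 1 legal reply: Kxa2.
In check but a legal move exists → not checkmate.

no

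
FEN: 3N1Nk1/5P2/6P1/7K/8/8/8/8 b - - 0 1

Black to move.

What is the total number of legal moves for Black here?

3

Black to move; king on g8.
In check: yes, from the white pawn on f7.
Legal moves: Kh8, Kxf8, Kg7.
Count: 3.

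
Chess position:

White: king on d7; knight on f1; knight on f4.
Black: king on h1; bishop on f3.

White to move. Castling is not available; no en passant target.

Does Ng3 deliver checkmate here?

no

After Ng3: black king on h1; in check: yes, from the white knight on g3.
Black has 2 legal replies: Kh2, Kg1.
In check but a legal move exists → not checkmate.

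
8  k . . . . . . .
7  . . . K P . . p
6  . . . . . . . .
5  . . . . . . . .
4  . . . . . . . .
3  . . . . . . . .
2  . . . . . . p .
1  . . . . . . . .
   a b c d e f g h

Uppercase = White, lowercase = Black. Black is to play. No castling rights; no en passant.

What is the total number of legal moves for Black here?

9

Black to move; king on a8.
In check: no.
Legal moves: Kb8, Kb7, Ka7, h6, g1=Q, g1=R, g1=B, g1=N, h5.
Count: 9.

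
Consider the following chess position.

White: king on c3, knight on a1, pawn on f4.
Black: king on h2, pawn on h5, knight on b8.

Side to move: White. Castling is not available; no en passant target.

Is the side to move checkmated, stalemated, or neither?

neither

White to move; white king on c3.
In check: no.
Legal moves for White: Kd4, Kc4, Kb4, Kd3, Kb3, Kd2, Kc2, Kb2, Nb3, Nc2, f5.
White has 11 legal moves and is not in check → neither.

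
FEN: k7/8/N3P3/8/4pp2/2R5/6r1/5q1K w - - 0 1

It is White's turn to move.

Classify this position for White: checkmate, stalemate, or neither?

White to move; white king on h1.
In check: yes, from the black queen on f1.
King squares — g1: attacked by Qf1; g2: attacked by Qf1; h2: attacked by Rg2.
Legal moves for White: none.
In check with no legal moves → checkmate.

checkmate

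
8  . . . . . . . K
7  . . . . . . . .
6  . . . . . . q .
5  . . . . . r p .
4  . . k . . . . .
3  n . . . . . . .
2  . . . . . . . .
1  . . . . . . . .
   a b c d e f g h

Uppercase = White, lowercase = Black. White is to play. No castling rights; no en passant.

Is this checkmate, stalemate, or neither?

White to move; white king on h8.
In check: no.
King squares — g7: attacked by Qg6; h7: attacked by Qg6; g8: attacked by Qg6.
Legal moves for White: none.
Not in check and no legal moves → stalemate.

stalemate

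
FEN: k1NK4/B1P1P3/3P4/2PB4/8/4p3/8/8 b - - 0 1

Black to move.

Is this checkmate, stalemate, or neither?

checkmate

Black to move; black king on a8.
In check: yes, from the white bishop on d5.
King squares — a7: attacked by Nc8; b7: attacked by Bd5; b8: attacked by Ba7.
Legal moves for Black: none.
In check with no legal moves → checkmate.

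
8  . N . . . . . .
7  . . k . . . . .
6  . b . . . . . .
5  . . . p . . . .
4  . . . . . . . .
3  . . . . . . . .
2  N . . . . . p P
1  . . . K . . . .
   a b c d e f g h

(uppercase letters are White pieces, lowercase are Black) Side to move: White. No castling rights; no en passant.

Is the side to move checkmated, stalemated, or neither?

neither

White to move; white king on d1.
In check: no.
Legal moves for White: Nd7, Nc6, Na6+, Nb4, Nc3, Nc1, Ke2, Kd2, Kc2, Ke1, Kc1, h3, h4.
White has 13 legal moves and is not in check → neither.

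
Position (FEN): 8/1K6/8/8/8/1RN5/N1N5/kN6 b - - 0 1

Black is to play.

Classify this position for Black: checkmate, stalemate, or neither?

Black to move; black king on a1.
In check: yes, from the white knight on c2.
King squares — b1: attacked by Rb3; a2: attacked by Nc3; b2: attacked by Rb3.
Legal moves for Black: none.
In check with no legal moves → checkmate.

checkmate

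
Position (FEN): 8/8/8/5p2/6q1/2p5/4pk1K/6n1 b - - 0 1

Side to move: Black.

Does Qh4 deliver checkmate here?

yes

After Qh4: white king on h2; in check: yes, from the black queen on h4.
King squares — g1: attacked by Kf2; h1: attacked by Qh4; g2: attacked by Kf2; g3: attacked by Kf2; h3: attacked by Ng1.
White has no legal moves → checkmate.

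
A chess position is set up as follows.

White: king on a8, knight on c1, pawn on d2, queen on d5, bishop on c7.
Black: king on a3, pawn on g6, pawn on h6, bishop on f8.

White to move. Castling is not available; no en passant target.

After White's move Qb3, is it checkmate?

After Qb3: black king on a3; in check: yes, from the white queen on b3.
King squares — a2: attacked by Nc1; b2: attacked by Qb3; b3: attacked by Nc1; a4: attacked by Qb3; b4: attacked by Qb3.
Black has no legal moves → checkmate.

yes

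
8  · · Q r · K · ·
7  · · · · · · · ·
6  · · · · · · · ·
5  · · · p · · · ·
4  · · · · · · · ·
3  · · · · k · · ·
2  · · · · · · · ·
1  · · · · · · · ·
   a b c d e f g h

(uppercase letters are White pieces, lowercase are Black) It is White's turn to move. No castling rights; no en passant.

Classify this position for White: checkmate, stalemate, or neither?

White to move; white king on f8.
In check: yes, from the black rook on d8.
King squares — e7: available; f7: available; g7: available; e8: attacked by Rd8; g8: attacked by Rd8.
Legal moves for White: Kg7, Kf7, Ke7, Qxd8.
White is in check but has 4 legal moves → neither.

neither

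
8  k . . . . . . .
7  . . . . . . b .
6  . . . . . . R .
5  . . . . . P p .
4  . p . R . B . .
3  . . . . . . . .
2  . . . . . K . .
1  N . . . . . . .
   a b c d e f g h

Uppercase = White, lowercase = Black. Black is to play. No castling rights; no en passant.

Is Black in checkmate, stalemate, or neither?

neither

Black to move; black king on a8.
In check: no.
Legal moves for Black: Kb7, Ka7, Bh8, Bf8, Bh6, Bf6, Be5, Bxd4+, gxf4, g4, b3.
Black has 11 legal moves and is not in check → neither.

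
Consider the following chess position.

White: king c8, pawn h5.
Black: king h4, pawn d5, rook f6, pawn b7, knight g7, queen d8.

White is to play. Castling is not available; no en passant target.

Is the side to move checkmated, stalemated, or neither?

White to move; white king on c8.
In check: yes, from the black queen on d8.
King squares — b7: available; c7: attacked by Qd8; d7: attacked by Qd8; b8: attacked by Qd8; d8: available.
Legal moves for White: Kxd8, Kxb7.
White is in check but has 2 legal moves → neither.

neither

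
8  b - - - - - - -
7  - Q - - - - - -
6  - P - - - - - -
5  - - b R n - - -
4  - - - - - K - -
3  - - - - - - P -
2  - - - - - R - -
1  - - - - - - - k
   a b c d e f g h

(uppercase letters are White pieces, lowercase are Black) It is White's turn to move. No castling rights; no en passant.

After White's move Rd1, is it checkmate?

yes

After Rd1: black king on h1; in check: yes, from the white rook on d1 and the white queen on b7.
King squares — g1: attacked by Rd1; g2: attacked by Rf2; h2: attacked by Rf2.
Black has no legal moves → checkmate.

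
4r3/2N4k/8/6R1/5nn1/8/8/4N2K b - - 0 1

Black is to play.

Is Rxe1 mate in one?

yes

After Rxe1: white king on h1; in check: yes, from the black rook on e1.
King squares — g1: attacked by Re1; g2: attacked by Nf4; h2: attacked by Ng4.
White has no legal moves → checkmate.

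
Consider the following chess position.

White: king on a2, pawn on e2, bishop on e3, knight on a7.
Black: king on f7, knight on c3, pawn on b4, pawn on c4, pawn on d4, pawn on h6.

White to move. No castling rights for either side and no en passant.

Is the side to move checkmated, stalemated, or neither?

neither

White to move; white king on a2.
In check: yes, from the black knight on c3.
King squares — a1: available; b1: attacked by Nc3; b2: available; a3: attacked by Pb4; b3: attacked by Pc4.
Legal moves for White: Kb2, Ka1.
White is in check but has 2 legal moves → neither.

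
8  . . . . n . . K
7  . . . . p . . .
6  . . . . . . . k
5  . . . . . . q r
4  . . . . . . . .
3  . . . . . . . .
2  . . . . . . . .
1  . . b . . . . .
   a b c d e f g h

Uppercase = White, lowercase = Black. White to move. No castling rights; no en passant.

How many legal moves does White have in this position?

White to move; king on h8.
In check: no.
Legal moves: none.
Count: 0.

0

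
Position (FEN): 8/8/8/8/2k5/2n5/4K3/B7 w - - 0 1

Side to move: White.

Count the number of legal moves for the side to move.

White to move; king on e2.
In check: yes, from the black knight on c3.
Legal moves: Kf3, Ke3, Kf2, Kd2, Kf1, Ke1, Bxc3.
Count: 7.

7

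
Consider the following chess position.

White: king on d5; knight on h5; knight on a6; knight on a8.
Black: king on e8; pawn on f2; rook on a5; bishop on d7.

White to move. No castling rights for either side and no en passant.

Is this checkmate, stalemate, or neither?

neither

White to move; white king on d5.
In check: yes, from the black rook on a5.
Legal moves for White: Kd6, Ke4, Kd4, Kc4, Nc5.
White is in check but has 5 legal moves → neither.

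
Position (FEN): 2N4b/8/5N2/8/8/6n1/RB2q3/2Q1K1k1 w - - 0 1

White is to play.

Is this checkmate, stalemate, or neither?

checkmate

White to move; white king on e1.
In check: yes, from the black queen on e2.
King squares — d1: attacked by Qe2; f1: attacked by Kg1; d2: attacked by Qe2; e2: attacked by Ng3; f2: attacked by Kg1.
Legal moves for White: none.
In check with no legal moves → checkmate.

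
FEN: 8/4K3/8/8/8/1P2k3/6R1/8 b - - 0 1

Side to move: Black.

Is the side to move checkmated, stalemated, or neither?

neither

Black to move; black king on e3.
In check: no.
Legal moves for Black: Kf4, Ke4, Kd4, Kf3, Kd3.
Black has 5 legal moves and is not in check → neither.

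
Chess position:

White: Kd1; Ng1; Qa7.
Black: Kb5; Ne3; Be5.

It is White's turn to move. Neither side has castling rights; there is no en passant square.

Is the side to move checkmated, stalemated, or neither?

White to move; white king on d1.
In check: yes, from the black knight on e3.
King squares — c1: available; e1: available; c2: attacked by Ne3; d2: available; e2: available.
Legal moves for White: Ke2, Kd2, Ke1, Kc1, Qxe3.
White is in check but has 5 legal moves → neither.

neither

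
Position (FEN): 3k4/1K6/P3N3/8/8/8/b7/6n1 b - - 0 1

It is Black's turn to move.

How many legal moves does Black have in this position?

4

Black to move; king on d8.
In check: yes, from the white knight on e6.
Legal moves: Ke8, Ke7, Kd7, Bxe6.
Count: 4.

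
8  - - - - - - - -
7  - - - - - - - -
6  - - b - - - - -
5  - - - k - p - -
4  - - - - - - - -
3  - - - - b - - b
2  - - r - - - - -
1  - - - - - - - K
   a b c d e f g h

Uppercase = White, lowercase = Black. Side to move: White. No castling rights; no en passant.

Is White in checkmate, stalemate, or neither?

White to move; white king on h1.
In check: no.
King squares — g1: attacked by Be3; g2: attacked by Rc2; h2: attacked by Rc2.
Legal moves for White: none.
Not in check and no legal moves → stalemate.

stalemate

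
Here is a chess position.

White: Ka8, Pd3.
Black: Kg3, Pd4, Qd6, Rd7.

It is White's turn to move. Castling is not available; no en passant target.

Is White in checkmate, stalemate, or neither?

stalemate

White to move; white king on a8.
In check: no.
King squares — a7: attacked by Rd7; b7: attacked by Rd7; b8: attacked by Qd6.
Legal moves for White: none.
Not in check and no legal moves → stalemate.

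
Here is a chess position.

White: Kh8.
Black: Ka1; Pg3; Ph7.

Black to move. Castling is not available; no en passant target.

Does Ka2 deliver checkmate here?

After Ka2: white king on h8; in check: no.
White is not in check, so this cannot be checkmate.

no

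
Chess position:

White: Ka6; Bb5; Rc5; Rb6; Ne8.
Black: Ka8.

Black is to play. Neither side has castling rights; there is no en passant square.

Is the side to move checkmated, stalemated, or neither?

Black to move; black king on a8.
In check: no.
King squares — a7: attacked by Ka6; b7: attacked by Ka6; b8: attacked by Rb6.
Legal moves for Black: none.
Not in check and no legal moves → stalemate.

stalemate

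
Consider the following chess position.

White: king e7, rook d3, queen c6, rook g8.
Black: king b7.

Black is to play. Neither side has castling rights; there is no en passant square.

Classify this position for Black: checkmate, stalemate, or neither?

neither

Black to move; black king on b7.
In check: yes, from the white queen on c6.
King squares — a6: attacked by Qc6; b6: attacked by Qc6; c6: available; a7: available; c7: attacked by Qc6; a8: attacked by Qc6; b8: attacked by Rg8; c8: attacked by Qc6.
Legal moves for Black: Ka7, Kxc6.
Black is in check but has 2 legal moves → neither.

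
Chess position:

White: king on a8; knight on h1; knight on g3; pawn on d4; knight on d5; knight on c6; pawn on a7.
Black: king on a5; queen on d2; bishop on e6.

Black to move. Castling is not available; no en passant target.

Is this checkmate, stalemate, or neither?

neither

Black to move; black king on a5.
In check: yes, from the white knight on c6.
Legal moves for Black: Ka6, Kb5, Ka4.
Black is in check but has 3 legal moves → neither.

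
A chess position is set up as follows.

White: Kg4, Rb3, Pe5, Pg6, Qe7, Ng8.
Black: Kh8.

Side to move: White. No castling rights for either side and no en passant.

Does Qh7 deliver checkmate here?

After Qh7: black king on h8; in check: yes, from the white queen on h7.
King squares — g7: attacked by Qh7; h7: attacked by Pg6; g8: attacked by Qh7.
Black has no legal moves → checkmate.

yes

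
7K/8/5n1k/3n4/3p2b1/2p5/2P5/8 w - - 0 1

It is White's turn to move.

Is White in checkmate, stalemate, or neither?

White to move; white king on h8.
In check: no.
King squares — g7: attacked by Kh6; h7: attacked by Nf6; g8: attacked by Nf6.
Legal moves for White: none.
Not in check and no legal moves → stalemate.

stalemate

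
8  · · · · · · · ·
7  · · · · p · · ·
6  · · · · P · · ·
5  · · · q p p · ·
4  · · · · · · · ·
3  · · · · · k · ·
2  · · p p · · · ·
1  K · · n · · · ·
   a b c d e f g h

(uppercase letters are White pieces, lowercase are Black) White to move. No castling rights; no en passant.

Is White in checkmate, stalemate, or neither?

stalemate

White to move; white king on a1.
In check: no.
King squares — b1: attacked by Pc2; a2: attacked by Qd5; b2: attacked by Nd1.
Legal moves for White: none.
Not in check and no legal moves → stalemate.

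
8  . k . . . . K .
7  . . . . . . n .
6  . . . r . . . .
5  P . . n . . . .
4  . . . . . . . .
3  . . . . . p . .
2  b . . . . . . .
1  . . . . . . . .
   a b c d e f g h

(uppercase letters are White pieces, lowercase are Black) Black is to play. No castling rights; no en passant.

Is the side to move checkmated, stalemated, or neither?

neither

Black to move; black king on b8.
In check: no.
Legal moves for Black include: Kc8, Ka8, Kc7, Kb7, Ka7, Ne8, Ne6, Nh5, Nf5, Rd8+, Rd7, Rh6, Rg6, Rf6, Re6, Rc6, Rb6, Ra6, ... (list truncated; more exist).
Black has legal moves and is not in check → neither.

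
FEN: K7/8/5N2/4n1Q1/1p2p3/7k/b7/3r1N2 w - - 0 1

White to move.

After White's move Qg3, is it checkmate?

yes

After Qg3: black king on h3; in check: yes, from the white queen on g3.
King squares — g2: attacked by Qg3; h2: attacked by Nf1; g3: attacked by Nf1; g4: attacked by Qg3; h4: attacked by Qg3.
Black has no legal moves → checkmate.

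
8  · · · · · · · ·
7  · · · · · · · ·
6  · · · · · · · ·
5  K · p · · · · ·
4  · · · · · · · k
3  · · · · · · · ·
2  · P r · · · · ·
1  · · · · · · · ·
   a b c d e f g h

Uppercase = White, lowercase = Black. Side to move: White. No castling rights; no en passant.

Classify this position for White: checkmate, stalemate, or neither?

neither

White to move; white king on a5.
In check: no.
Legal moves for White: Kb6, Ka6, Kb5, Ka4, b3, b4.
White has 6 legal moves and is not in check → neither.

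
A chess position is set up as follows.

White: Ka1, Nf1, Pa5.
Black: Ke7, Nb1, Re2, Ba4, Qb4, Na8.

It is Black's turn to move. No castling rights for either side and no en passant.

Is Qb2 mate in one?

yes

After Qb2: white king on a1; in check: yes, from the black queen on b2.
King squares — b1: attacked by Qb2; a2: attacked by Qb2; b2: attacked by Re2.
White has no legal moves → checkmate.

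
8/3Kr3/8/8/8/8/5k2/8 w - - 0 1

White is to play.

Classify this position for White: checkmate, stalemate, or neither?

neither

White to move; white king on d7.
In check: yes, from the black rook on e7.
King squares — c6: available; d6: available; e6: attacked by Re7; c7: attacked by Re7; e7: available; c8: available; d8: available; e8: attacked by Re7.
Legal moves for White: Kd8, Kc8, Kxe7, Kd6, Kc6.
White is in check but has 5 legal moves → neither.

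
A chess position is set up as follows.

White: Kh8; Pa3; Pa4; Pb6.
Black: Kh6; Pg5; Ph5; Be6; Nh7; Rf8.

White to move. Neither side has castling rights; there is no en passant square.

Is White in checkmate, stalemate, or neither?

checkmate

White to move; white king on h8.
In check: yes, from the black rook on f8.
King squares — g7: attacked by Kh6; h7: attacked by Kh6; g8: attacked by Be6.
Legal moves for White: none.
In check with no legal moves → checkmate.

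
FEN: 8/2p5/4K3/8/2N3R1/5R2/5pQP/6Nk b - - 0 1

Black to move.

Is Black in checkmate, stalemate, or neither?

Black to move; black king on h1.
In check: yes, from the white queen on g2.
King squares — g1: attacked by Qg2; g2: attacked by Rg4; h2: attacked by Qg2.
Legal moves for Black: none.
In check with no legal moves → checkmate.

checkmate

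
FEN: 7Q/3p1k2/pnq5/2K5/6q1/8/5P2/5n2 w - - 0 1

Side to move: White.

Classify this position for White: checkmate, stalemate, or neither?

checkmate

White to move; white king on c5.
In check: yes, from the black queen on c6.
King squares — b4: attacked by Qg4; c4: attacked by Qg4; d4: attacked by Qg4; b5: attacked by Pa6; d5: attacked by Nb6; b6: attacked by Qc6; c6: attacked by Pd7; d6: attacked by Qc6.
Legal moves for White: none.
In check with no legal moves → checkmate.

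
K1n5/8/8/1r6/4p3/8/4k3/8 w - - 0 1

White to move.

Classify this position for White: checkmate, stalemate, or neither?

stalemate

White to move; white king on a8.
In check: no.
King squares — a7: attacked by Nc8; b7: attacked by Rb5; b8: attacked by Rb5.
Legal moves for White: none.
Not in check and no legal moves → stalemate.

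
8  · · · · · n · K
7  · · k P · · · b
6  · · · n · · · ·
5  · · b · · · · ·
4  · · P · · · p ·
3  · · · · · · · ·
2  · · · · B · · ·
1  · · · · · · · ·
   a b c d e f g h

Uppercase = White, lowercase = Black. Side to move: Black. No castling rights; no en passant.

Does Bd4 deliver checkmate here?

yes

After Bd4: white king on h8; in check: yes, from the black bishop on d4.
King squares — g7: attacked by Bd4; h7: attacked by Nf8; g8: attacked by Bh7.
White has no legal moves → checkmate.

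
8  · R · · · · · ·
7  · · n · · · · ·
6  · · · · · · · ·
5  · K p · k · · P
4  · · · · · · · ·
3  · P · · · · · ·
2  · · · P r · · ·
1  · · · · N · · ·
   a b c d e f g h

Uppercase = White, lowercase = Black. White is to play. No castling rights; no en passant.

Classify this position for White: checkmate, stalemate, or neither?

neither

White to move; white king on b5.
In check: yes, from the black knight on c7.
Legal moves for White: Kc6, Kb6, Kxc5, Ka5, Kc4, Ka4.
White is in check but has 6 legal moves → neither.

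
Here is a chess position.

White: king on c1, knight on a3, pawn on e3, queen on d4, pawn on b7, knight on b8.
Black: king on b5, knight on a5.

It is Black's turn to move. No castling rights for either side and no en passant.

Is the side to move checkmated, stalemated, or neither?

Black to move; black king on b5.
In check: yes, from the white knight on a3.
King squares — a4: attacked by Qd4; b4: attacked by Qd4; c4: attacked by Na3; a5: own knight; c5: attacked by Qd4; a6: attacked by Nb8; b6: attacked by Qd4; c6: attacked by Nb8.
Legal moves for Black: none.
In check with no legal moves → checkmate.

checkmate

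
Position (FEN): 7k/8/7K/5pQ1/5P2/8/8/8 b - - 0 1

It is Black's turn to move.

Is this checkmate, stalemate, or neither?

stalemate

Black to move; black king on h8.
In check: no.
King squares — g7: attacked by Qg5; h7: attacked by Kh6; g8: attacked by Qg5.
Legal moves for Black: none.
Not in check and no legal moves → stalemate.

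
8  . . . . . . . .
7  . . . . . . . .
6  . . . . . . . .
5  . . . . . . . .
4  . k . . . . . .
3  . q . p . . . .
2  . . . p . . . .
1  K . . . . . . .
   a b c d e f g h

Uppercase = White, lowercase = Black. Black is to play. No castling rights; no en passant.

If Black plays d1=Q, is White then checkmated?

yes

After d1=Q: white king on a1; in check: yes, from the black queen on d1.
King squares — b1: attacked by Qd1; a2: attacked by Qb3; b2: attacked by Qb3.
White has no legal moves → checkmate.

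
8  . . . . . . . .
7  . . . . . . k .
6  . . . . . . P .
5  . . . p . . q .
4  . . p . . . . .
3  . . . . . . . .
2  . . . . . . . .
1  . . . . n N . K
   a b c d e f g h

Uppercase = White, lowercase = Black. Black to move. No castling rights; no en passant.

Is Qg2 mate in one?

After Qg2: white king on h1; in check: yes, from the black queen on g2.
King squares — g1: attacked by Qg2; g2: attacked by Ne1; h2: attacked by Qg2.
White has no legal moves → checkmate.

yes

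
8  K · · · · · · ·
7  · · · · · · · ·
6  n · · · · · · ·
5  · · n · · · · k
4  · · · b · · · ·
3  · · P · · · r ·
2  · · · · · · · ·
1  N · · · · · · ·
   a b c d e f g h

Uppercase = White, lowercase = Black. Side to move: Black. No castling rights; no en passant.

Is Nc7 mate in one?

After Nc7: white king on a8; in check: yes, from the black knight on c7.
White has 2 legal replies: Kb8, Ka7.
In check but a legal move exists → not checkmate.

no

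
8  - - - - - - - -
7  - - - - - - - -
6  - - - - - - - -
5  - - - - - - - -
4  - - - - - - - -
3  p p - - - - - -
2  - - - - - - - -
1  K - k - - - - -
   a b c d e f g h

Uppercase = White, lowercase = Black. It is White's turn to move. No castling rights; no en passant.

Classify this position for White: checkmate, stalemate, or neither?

White to move; white king on a1.
In check: no.
King squares — b1: attacked by Kc1; a2: attacked by Pb3; b2: attacked by Kc1.
Legal moves for White: none.
Not in check and no legal moves → stalemate.

stalemate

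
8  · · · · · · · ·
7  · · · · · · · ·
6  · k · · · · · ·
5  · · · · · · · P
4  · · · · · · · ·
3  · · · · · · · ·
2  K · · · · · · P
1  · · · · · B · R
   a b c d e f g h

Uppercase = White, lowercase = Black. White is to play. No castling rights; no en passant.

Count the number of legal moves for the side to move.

16

White to move; king on a2.
In check: no.
Legal moves: Kb3, Ka3, Kb2, Kb1, Ka1, Rg1, Ba6, Bb5, Bc4, Bh3, Bd3, Bg2, Be2, h6, h3, h4.
Count: 16.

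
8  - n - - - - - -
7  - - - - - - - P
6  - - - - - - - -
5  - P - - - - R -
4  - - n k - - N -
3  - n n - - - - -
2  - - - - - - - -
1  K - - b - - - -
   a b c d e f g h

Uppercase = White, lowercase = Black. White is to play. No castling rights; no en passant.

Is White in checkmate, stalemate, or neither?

White to move; white king on a1.
In check: yes, from the black knight on b3.
King squares — b1: attacked by Nc3; a2: attacked by Nc3; b2: attacked by Nc4.
Legal moves for White: none.
In check with no legal moves → checkmate.

checkmate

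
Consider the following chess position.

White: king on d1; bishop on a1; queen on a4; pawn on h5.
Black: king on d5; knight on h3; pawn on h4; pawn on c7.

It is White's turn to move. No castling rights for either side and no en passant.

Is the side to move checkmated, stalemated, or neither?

neither

White to move; white king on d1.
In check: no.
Legal moves for White include: Qe8, Qa8+, Qd7+, Qa7, Qc6+, Qa6, Qb5+, Qa5+, Qxh4, Qg4, Qf4, Qe4+, Qd4+, Qc4+, Qb4, Qb3+, Qa3, Qc2, ... (list truncated; more exist).
White has legal moves and is not in check → neither.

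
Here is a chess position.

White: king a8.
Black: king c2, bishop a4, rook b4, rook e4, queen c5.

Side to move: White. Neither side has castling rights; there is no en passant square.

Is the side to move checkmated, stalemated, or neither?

stalemate

White to move; white king on a8.
In check: no.
King squares — a7: attacked by Qc5; b7: attacked by Rb4; b8: attacked by Rb4.
Legal moves for White: none.
Not in check and no legal moves → stalemate.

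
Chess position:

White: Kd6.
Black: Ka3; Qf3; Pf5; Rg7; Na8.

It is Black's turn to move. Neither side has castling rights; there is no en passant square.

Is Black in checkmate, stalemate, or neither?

neither

Black to move; black king on a3.
In check: no.
Legal moves for Black include: Nc7, Nb6, Rg8, Rh7, Rf7, Re7, Rd7+, Rc7, Rb7, Ra7, Rg6+, Rg5, Rg4, Rg3, Rg2, Rg1, Qb7, Qc6+, ... (list truncated; more exist).
Black has legal moves and is not in check → neither.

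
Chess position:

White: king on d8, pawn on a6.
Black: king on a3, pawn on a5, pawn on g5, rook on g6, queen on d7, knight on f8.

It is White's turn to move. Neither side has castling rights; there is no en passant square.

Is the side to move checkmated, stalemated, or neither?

White to move; white king on d8.
In check: yes, from the black queen on d7.
King squares — c7: attacked by Qd7; d7: attacked by Nf8; e7: attacked by Qd7; c8: attacked by Qd7; e8: attacked by Qd7.
Legal moves for White: none.
In check with no legal moves → checkmate.

checkmate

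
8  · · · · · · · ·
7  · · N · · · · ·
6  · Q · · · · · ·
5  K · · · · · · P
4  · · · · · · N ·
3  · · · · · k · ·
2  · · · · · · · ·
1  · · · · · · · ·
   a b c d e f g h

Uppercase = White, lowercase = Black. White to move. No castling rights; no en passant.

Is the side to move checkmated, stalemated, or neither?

White to move; white king on a5.
In check: no.
Legal moves for White include: Ne8, Na8, Ne6, Na6, Nd5, Nb5, Qb8, Qb7+, Qa7, Qh6, Qg6, Qf6+, Qe6, Qd6, Qc6+, Qa6, Qc5, Qb5, ... (list truncated; more exist).
White has legal moves and is not in check → neither.

neither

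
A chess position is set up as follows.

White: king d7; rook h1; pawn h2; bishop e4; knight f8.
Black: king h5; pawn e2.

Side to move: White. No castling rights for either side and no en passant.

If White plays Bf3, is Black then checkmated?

no

After Bf3: black king on h5; in check: yes, from the white bishop on f3.
Black has 3 legal replies: Kh6, Kg5, Kh4.
In check but a legal move exists → not checkmate.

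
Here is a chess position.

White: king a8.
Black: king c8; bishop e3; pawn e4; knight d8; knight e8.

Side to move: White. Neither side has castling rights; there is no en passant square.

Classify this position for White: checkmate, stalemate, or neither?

stalemate

White to move; white king on a8.
In check: no.
King squares — a7: attacked by Be3; b7: attacked by Kc8; b8: attacked by Kc8.
Legal moves for White: none.
Not in check and no legal moves → stalemate.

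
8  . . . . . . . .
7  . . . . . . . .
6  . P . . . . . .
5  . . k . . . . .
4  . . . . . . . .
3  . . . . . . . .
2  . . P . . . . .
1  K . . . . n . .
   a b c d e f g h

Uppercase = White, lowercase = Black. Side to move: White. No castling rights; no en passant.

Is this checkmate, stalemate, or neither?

White to move; white king on a1.
In check: no.
Legal moves for White: Kb2, Ka2, Kb1, b7, c3, c4.
White has 6 legal moves and is not in check → neither.

neither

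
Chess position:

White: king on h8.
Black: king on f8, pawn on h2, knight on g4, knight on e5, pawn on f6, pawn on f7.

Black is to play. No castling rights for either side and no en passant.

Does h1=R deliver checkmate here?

yes

After h1=R: white king on h8; in check: yes, from the black rook on h1.
King squares — g7: attacked by Kf8; h7: attacked by Rh1; g8: attacked by Kf8.
White has no legal moves → checkmate.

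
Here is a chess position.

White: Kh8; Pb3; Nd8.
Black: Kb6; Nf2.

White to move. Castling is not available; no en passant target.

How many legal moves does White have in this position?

8

White to move; king on h8.
In check: no.
Legal moves: Kg8, Kh7, Kg7, Nf7, Nb7, Ne6, Nc6, b4.
Count: 8.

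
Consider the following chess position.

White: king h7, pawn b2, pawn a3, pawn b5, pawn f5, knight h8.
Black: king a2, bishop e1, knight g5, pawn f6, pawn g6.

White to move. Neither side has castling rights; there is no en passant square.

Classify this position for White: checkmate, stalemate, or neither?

White to move; white king on h7.
In check: yes, from the black knight on g5.
King squares — g6: available; h6: available; g7: available; g8: available; h8: own knight.
Legal moves for White: Kg8, Kg7, Kh6, Kxg6.
White is in check but has 4 legal moves → neither.

neither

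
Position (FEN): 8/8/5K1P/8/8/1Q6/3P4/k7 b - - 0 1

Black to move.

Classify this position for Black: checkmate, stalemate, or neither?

Black to move; black king on a1.
In check: no.
King squares — b1: attacked by Qb3; a2: attacked by Qb3; b2: attacked by Qb3.
Legal moves for Black: none.
Not in check and no legal moves → stalemate.

stalemate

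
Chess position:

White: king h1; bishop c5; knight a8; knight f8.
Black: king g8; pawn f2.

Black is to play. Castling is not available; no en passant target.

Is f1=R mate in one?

no

After f1=R: white king on h1; in check: yes, from the black rook on f1.
White has 3 legal replies: Kh2, Kg2, Bg1.
In check but a legal move exists → not checkmate.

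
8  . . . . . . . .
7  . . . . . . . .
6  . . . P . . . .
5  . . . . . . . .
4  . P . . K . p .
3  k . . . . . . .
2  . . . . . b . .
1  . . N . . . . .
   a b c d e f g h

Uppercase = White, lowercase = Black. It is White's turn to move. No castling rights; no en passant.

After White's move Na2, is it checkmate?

After Na2: black king on a3; in check: no.
Black is not in check, so this cannot be checkmate.

no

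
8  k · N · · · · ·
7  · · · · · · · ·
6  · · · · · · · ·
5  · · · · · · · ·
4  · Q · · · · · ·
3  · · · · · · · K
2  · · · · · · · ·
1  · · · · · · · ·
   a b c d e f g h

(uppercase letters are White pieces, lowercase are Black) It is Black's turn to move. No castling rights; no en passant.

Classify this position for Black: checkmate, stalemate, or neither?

stalemate

Black to move; black king on a8.
In check: no.
King squares — a7: attacked by Nc8; b7: attacked by Qb4; b8: attacked by Qb4.
Legal moves for Black: none.
Not in check and no legal moves → stalemate.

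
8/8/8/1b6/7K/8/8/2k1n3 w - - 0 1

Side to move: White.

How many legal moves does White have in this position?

White to move; king on h4.
In check: no.
Legal moves: Kh5, Kg5, Kg4, Kh3, Kg3.
Count: 5.

5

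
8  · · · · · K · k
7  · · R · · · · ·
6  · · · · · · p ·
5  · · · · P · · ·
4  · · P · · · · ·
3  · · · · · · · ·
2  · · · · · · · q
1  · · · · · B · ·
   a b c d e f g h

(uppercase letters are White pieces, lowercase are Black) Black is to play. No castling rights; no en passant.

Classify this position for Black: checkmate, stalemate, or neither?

neither

Black to move; black king on h8.
In check: no.
Legal moves for Black: Qh7, Qh6+, Qh5, Qxe5, Qh4, Qf4+, Qh3, Qg3, Qg2, Qf2+, Qe2, Qd2, Qc2, Qb2, Qa2, Qh1, Qg1, g5.
Black has 18 legal moves and is not in check → neither.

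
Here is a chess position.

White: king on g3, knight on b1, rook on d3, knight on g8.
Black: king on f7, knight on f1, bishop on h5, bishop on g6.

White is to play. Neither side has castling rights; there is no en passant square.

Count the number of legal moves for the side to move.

5

White to move; king on g3.
In check: yes, from the black knight on f1.
Legal moves: Kh4, Kf4, Kh3, Kg2, Kf2.
Count: 5.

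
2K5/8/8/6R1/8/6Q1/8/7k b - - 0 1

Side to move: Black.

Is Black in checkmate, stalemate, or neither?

stalemate

Black to move; black king on h1.
In check: no.
King squares — g1: attacked by Qg3; g2: attacked by Qg3; h2: attacked by Qg3.
Legal moves for Black: none.
Not in check and no legal moves → stalemate.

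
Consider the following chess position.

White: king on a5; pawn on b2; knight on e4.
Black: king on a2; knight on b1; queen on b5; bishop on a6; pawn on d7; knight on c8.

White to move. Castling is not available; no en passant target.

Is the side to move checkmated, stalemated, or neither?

White to move; white king on a5.
In check: yes, from the black queen on b5.
King squares — a4: attacked by Qb5; b4: attacked by Qb5; b5: attacked by Ba6; a6: attacked by Qb5; b6: attacked by Qb5.
Legal moves for White: none.
In check with no legal moves → checkmate.

checkmate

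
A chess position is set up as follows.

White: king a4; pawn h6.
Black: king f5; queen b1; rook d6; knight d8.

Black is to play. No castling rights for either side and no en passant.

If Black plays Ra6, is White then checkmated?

yes

After Ra6: white king on a4; in check: yes, from the black rook on a6.
King squares — a3: attacked by Ra6; b3: attacked by Qb1; b4: attacked by Qb1; a5: attacked by Ra6; b5: attacked by Qb1.
White has no legal moves → checkmate.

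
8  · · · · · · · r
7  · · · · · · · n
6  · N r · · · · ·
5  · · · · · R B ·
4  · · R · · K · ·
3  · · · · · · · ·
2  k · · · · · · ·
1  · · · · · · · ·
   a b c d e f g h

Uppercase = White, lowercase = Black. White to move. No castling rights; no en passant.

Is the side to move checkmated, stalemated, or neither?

neither

White to move; white king on f4.
In check: no.
Legal moves for White include: Nc8, Na8, Nd7, Nd5, Na4, Bd8, Be7, Bh6, Bf6, Bh4, Rf8, Rf7, Rf6, Re5, Rd5, Rfc5, Rb5, Ra5+, ... (list truncated; more exist).
White has legal moves and is not in check → neither.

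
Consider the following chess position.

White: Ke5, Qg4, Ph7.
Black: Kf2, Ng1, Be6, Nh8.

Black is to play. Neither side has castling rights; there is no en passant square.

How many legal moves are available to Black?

18

Black to move; king on f2.
In check: no.
Legal moves: Nf7+, Ng6+, Bg8, Bc8, Bf7, Bd7, Bf5, Bd5, Bxg4, Bc4, Bb3, Ba2, Ke3, Kf1, Ke1, Nh3, Nf3+, Ne2.
Count: 18.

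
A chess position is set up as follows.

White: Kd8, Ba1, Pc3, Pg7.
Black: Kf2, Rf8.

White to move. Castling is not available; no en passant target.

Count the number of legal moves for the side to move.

7

White to move; king on d8.
In check: yes, from the black rook on f8.
Legal moves: Ke7, Kd7, Kc7, gxf8=Q+, gxf8=R+, gxf8=B, gxf8=N.
Count: 7.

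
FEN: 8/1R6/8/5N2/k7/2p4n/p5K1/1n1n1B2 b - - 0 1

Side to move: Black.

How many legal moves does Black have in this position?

16

Black to move; king on a4.
In check: no.
Legal moves: Ka5, Ka3, Ng5, Nf4+, Nhf2, Ng1, Ne3+, Ndf2, Nb2, Na3, Nd2, c2, a1=Q, a1=R, a1=B, a1=N.
Count: 16.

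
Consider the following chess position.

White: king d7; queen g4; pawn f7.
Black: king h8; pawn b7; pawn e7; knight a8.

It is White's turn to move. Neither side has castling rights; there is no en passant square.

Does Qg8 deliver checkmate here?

After Qg8: black king on h8; in check: yes, from the white queen on g8.
King squares — g7: attacked by Qg8; h7: attacked by Qg8; g8: attacked by Pf7.
Black has no legal moves → checkmate.

yes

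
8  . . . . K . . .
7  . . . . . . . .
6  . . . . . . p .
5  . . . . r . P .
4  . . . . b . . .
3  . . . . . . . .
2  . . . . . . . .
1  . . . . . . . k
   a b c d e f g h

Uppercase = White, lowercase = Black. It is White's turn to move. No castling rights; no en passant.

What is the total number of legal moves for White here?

4

White to move; king on e8.
In check: yes, from the black rook on e5.
Legal moves: Kf8, Kd8, Kf7, Kd7.
Count: 4.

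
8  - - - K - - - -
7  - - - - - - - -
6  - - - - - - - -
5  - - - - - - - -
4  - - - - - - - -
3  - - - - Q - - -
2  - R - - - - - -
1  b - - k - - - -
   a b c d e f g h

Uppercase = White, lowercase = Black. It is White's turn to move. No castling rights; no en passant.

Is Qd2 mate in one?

After Qd2: black king on d1; in check: yes, from the white queen on d2.
King squares — c1: attacked by Qd2; e1: attacked by Qd2; c2: attacked by Rb2; d2: attacked by Rb2; e2: attacked by Qd2.
Black has no legal moves → checkmate.

yes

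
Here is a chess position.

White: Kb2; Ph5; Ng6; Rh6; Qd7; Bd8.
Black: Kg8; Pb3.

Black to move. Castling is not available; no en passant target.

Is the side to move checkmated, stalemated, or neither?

stalemate

Black to move; black king on g8.
In check: no.
King squares — f7: attacked by Qd7; g7: attacked by Qd7; h7: attacked by Rh6; f8: attacked by Ng6; h8: attacked by Ng6.
Legal moves for Black: none.
Not in check and no legal moves → stalemate.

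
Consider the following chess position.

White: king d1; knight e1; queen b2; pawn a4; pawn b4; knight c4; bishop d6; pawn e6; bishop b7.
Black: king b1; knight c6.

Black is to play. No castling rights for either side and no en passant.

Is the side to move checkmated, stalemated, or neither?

checkmate

Black to move; black king on b1.
In check: yes, from the white queen on b2.
King squares — a1: attacked by Qb2; c1: attacked by Kd1; a2: attacked by Qb2; b2: attacked by Nc4; c2: attacked by Kd1.
Legal moves for Black: none.
In check with no legal moves → checkmate.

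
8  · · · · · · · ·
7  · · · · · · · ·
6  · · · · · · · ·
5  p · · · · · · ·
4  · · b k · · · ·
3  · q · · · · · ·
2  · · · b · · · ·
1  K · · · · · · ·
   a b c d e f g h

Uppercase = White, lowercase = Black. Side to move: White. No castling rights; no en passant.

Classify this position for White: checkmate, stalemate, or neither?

White to move; white king on a1.
In check: no.
King squares — b1: attacked by Qb3; a2: attacked by Qb3; b2: attacked by Qb3.
Legal moves for White: none.
Not in check and no legal moves → stalemate.

stalemate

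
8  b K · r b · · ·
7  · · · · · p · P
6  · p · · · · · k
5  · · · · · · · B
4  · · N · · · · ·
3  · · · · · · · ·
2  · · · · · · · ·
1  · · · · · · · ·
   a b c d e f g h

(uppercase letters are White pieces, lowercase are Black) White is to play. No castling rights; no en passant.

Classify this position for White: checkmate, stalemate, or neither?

neither

White to move; white king on b8.
In check: yes, from the black rook on d8.
Legal moves for White: Kc7, Ka7.
White is in check but has 2 legal moves → neither.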